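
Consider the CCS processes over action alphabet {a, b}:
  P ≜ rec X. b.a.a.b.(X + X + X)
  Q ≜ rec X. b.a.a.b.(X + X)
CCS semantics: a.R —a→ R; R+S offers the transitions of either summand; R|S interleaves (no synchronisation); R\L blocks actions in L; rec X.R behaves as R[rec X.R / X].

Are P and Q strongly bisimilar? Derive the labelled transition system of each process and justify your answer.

P's transition system — 5 states:
  s0 = rec X. b.a.a.b.(X + X + X) :: ··b··> s1
  s1 = a.a.b.((rec X. b.a.a.b.(X + X + X)) + (rec X. b.a.a.b.(X + X + X)) + (rec X. b.a.a.b.(X + X + X))) :: ··a··> s2
  s2 = a.b.((rec X. b.a.a.b.(X + X + X)) + (rec X. b.a.a.b.(X + X + X)) + (rec X. b.a.a.b.(X + X + X))) :: ··a··> s3
  s3 = b.((rec X. b.a.a.b.(X + X + X)) + (rec X. b.a.a.b.(X + X + X)) + (rec X. b.a.a.b.(X + X + X))) :: ··b··> s4
  s4 = (rec X. b.a.a.b.(X + X + X)) + (rec X. b.a.a.b.(X + X + X)) + (rec X. b.a.a.b.(X + X + X)) :: ··b··> s1
Q's transition system — 5 states:
  t0 = rec X. b.a.a.b.(X + X) :: ··b··> t1
  t1 = a.a.b.((rec X. b.a.a.b.(X + X)) + (rec X. b.a.a.b.(X + X))) :: ··a··> t2
  t2 = a.b.((rec X. b.a.a.b.(X + X)) + (rec X. b.a.a.b.(X + X))) :: ··a··> t3
  t3 = b.((rec X. b.a.a.b.(X + X)) + (rec X. b.a.a.b.(X + X))) :: ··b··> t4
  t4 = (rec X. b.a.a.b.(X + X)) + (rec X. b.a.a.b.(X + X)) :: ··b··> t1
Coarsest stable partition (strong bisimilarity classes):
  B0 = {s0, s4, t0, t4}
  B1 = {s1, t1}
  B2 = {s2, t2}
  B3 = {s3, t3}
s0 ∈ B0, t0 ∈ B0 → same block

bisimilar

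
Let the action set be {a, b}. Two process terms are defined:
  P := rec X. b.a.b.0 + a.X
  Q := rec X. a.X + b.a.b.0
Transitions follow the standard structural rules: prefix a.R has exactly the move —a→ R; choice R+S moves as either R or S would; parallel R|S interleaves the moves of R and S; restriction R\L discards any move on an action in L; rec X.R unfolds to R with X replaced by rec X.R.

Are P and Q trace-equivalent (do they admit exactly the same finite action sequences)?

Reachable graph of P (4 states):
  m0 = rec X. b.a.b.0 + a.X has moves -a-> m0, -b-> m1
  m1 = a.b.0 has moves -a-> m2
  m2 = b.0 has moves -b-> m3
  m3 = 0 has moves stopped
Reachable graph of Q (4 states):
  n0 = rec X. a.X + b.a.b.0 has moves -a-> n0, -b-> n1
  n1 = a.b.0 has moves -a-> n2
  n2 = b.0 has moves -b-> n3
  n3 = 0 has moves stopped
Coarsest stable partition (strong bisimilarity classes):
  B0 = {m0, n0}
  B1 = {m1, n1}
  B2 = {m2, n2}
  B3 = {m3, n3}
m0 ∈ B0, n0 ∈ B0 → same block
Bisimilar ⇒ trace-equivalent.

YES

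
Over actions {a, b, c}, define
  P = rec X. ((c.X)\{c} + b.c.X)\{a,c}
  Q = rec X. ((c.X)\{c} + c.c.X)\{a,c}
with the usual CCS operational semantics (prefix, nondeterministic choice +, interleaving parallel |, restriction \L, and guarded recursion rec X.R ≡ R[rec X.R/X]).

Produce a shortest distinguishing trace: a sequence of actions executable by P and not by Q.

Reachable graph of P (2 states):
  u0 = rec X. ((c.X)\{c} + b.c.X)\{a,c} → =b=> u1
  u1 = (c.(rec X. ((c.X)\{c} + b.c.X)\{a,c}))\{a,c} → ·
Reachable graph of Q (1 states):
  v0 = rec X. ((c.X)\{c} + c.c.X)\{a,c} → ·
Run σ = ⟨b⟩ on P: start {u0}
  step 1 (b): {u1}
  — P admits the full trace.
Run σ = ⟨b⟩ on Q: start {v0}
  step 1 (b): ∅  — Q cannot continue

b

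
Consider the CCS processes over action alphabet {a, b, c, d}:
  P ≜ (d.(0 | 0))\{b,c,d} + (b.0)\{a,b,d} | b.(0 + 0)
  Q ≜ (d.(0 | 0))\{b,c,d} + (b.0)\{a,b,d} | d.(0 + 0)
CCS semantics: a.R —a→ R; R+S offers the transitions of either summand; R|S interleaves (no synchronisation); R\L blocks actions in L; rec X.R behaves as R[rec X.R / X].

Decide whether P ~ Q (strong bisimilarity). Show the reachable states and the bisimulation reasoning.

Reachable graph of P (2 states):
  m0 = (d.(0 | 0))\{b,c,d} + (b.0)\{a,b,d} | b.(0 + 0) → —b→ m1
  m1 = (b.0)\{a,b,d} | (0 + 0) → (no moves)
Reachable graph of Q (2 states):
  n0 = (d.(0 | 0))\{b,c,d} + (b.0)\{a,b,d} | d.(0 + 0) → —d→ n1
  n1 = (b.0)\{a,b,d} | (0 + 0) → (no moves)
Partition-refinement fixed point:
  B0 = {m0}
  B1 = {m1, n1}
  B2 = {n0}
m0 ∈ B0, n0 ∈ B2 → different blocks

P ≁ Q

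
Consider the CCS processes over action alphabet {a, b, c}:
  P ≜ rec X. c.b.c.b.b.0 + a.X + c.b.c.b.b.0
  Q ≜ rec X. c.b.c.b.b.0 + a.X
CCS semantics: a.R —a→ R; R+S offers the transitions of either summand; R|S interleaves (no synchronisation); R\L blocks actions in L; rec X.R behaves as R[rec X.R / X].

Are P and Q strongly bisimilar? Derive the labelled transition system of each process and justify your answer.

P's transition system — 6 states:
  p0 = rec X. c.b.c.b.b.0 + a.X + c.b.c.b.b.0 | =a=> p0, =c=> p1
  p1 = b.c.b.b.0 | =b=> p2
  p2 = c.b.b.0 | =c=> p3
  p3 = b.b.0 | =b=> p4
  p4 = b.0 | =b=> p5
  p5 = 0 | ·
Q's transition system — 6 states:
  q0 = rec X. c.b.c.b.b.0 + a.X | =a=> q0, =c=> q1
  q1 = b.c.b.b.0 | =b=> q2
  q2 = c.b.b.0 | =c=> q3
  q3 = b.b.0 | =b=> q4
  q4 = b.0 | =b=> q5
  q5 = 0 | ·
Coarsest stable partition (strong bisimilarity classes):
  B0 = {p0, q0}
  B1 = {p1, q1}
  B2 = {p2, q2}
  B3 = {p3, q3}
  B4 = {p4, q4}
  B5 = {p5, q5}
p0 ∈ B0, q0 ∈ B0 → same block

YES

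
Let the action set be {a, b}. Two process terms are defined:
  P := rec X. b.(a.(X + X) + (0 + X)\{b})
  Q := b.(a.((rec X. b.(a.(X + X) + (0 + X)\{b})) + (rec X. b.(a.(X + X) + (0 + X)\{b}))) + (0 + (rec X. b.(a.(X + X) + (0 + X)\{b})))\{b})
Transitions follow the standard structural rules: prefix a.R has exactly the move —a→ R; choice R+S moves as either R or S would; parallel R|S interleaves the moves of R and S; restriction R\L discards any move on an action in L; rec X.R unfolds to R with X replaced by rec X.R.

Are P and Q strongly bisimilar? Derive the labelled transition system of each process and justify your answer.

YES

LTS(P): 3 reachable states
  m0 = rec X. b.(a.(X + X) + (0 + X)\{b}) → -b-> m1
  m1 = a.((rec X. b.(a.(X + X) + (0 + X)\{b})) + (rec X. b.(a.(X + X) + (0 + X)\{b}))) + (0 + (rec X. b.(a.(X + X) + (0 + X)\{b})))\{b} → -a-> m2
  m2 = (rec X. b.(a.(X + X) + (0 + X)\{b})) + (rec X. b.(a.(X + X) + (0 + X)\{b})) → -b-> m1
LTS(Q): 3 reachable states
  n0 = b.(a.((rec X. b.(a.(X + X) + (0 + X)\{b})) + (rec X. b.(a.(X + X) + (0 + X)\{b}))) + (0 + (rec X. b.(a.(X + X) + (0 + X)\{b})))\{b}) → -b-> n1
  n1 = a.((rec X. b.(a.(X + X) + (0 + X)\{b})) + (rec X. b.(a.(X + X) + (0 + X)\{b}))) + (0 + (rec X. b.(a.(X + X) + (0 + X)\{b})))\{b} → -a-> n2
  n2 = (rec X. b.(a.(X + X) + (0 + X)\{b})) + (rec X. b.(a.(X + X) + (0 + X)\{b})) → -b-> n1
Partition-refinement fixed point:
  B0 = {m0, m2, n0, n2}
  B1 = {m1, n1}
m0 ∈ B0, n0 ∈ B0 → same block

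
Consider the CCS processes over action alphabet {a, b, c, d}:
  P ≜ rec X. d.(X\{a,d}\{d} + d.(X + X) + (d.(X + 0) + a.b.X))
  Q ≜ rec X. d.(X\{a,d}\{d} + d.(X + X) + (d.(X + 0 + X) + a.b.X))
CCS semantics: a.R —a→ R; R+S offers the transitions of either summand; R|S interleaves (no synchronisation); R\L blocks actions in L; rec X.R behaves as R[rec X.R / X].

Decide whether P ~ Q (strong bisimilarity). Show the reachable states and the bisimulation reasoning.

bisimilar

P's transition system — 5 states:
  s0 = rec X. d.(X\{a,d}\{d} + d.(X + X) + (d.(X + 0) + a.b.X)) ⊢ =d=> s1
  s1 = (rec X. d.(X\{a,d}\{d} + d.(X + X) + (d.(X + 0) + a.b.X)))\{a,d}\{d} + d.((rec X. d.(X\{a,d}\{d} + d.(X + X) + (d.(X + 0) + a.b.X))) + (rec X. d.(X\{a,d}\{d} + d.(X + X) + (d.(X + 0) + a.b.X)))) + (d.((rec X. d.(X\{a,d}\{d} + d.(X + X) + (d.(X + 0) + a.b.X))) + 0) + a.b.(rec X. d.(X\{a,d}\{d} + d.(X + X) + (d.(X + 0) + a.b.X)))) ⊢ =a=> s2, =d=> s3, =d=> s4
  s2 = b.(rec X. d.(X\{a,d}\{d} + d.(X + X) + (d.(X + 0) + a.b.X))) ⊢ =b=> s0
  s3 = (rec X. d.(X\{a,d}\{d} + d.(X + X) + (d.(X + 0) + a.b.X))) + (rec X. d.(X\{a,d}\{d} + d.(X + X) + (d.(X + 0) + a.b.X))) ⊢ =d=> s1
  s4 = (rec X. d.(X\{a,d}\{d} + d.(X + X) + (d.(X + 0) + a.b.X))) + 0 ⊢ =d=> s1
Q's transition system — 5 states:
  t0 = rec X. d.(X\{a,d}\{d} + d.(X + X) + (d.(X + 0 + X) + a.b.X)) ⊢ =d=> t1
  t1 = (rec X. d.(X\{a,d}\{d} + d.(X + X) + (d.(X + 0 + X) + a.b.X)))\{a,d}\{d} + d.((rec X. d.(X\{a,d}\{d} + d.(X + X) + (d.(X + 0 + X) + a.b.X))) + (rec X. d.(X\{a,d}\{d} + d.(X + X) + (d.(X + 0 + X) + a.b.X)))) + (d.((rec X. d.(X\{a,d}\{d} + d.(X + X) + (d.(X + 0 + X) + a.b.X))) + 0 + (rec X. d.(X\{a,d}\{d} + d.(X + X) + (d.(X + 0 + X) + a.b.X)))) + a.b.(rec X. d.(X\{a,d}\{d} + d.(X + X) + (d.(X + 0 + X) + a.b.X)))) ⊢ =a=> t2, =d=> t3, =d=> t4
  t2 = b.(rec X. d.(X\{a,d}\{d} + d.(X + X) + (d.(X + 0 + X) + a.b.X))) ⊢ =b=> t0
  t3 = (rec X. d.(X\{a,d}\{d} + d.(X + X) + (d.(X + 0 + X) + a.b.X))) + (rec X. d.(X\{a,d}\{d} + d.(X + X) + (d.(X + 0 + X) + a.b.X))) ⊢ =d=> t1
  t4 = (rec X. d.(X\{a,d}\{d} + d.(X + X) + (d.(X + 0 + X) + a.b.X))) + 0 + (rec X. d.(X\{a,d}\{d} + d.(X + X) + (d.(X + 0 + X) + a.b.X))) ⊢ =d=> t1
Bisimilarity quotient blocks:
  B0 = {s0, s3, s4, t0, t3, t4}
  B1 = {s1, t1}
  B2 = {s2, t2}
s0 ∈ B0, t0 ∈ B0 → same block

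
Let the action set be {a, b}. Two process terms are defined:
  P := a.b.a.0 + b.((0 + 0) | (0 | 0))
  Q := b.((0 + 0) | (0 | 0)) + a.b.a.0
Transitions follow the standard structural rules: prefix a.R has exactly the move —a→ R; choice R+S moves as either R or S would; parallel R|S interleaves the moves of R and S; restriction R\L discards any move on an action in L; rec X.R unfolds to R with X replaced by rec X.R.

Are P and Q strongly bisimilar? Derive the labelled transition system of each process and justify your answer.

P ~ Q

P's transition system — 5 states:
  m0 = a.b.a.0 + b.((0 + 0) | (0 | 0)) ⊢ =a=> m1, =b=> m2
  m1 = b.a.0 ⊢ =b=> m3
  m2 = (0 + 0) | (0 | 0) ⊢ deadlocked
  m3 = a.0 ⊢ =a=> m4
  m4 = 0 ⊢ deadlocked
Q's transition system — 5 states:
  n0 = b.((0 + 0) | (0 | 0)) + a.b.a.0 ⊢ =a=> n1, =b=> n2
  n1 = b.a.0 ⊢ =b=> n3
  n2 = (0 + 0) | (0 | 0) ⊢ deadlocked
  n3 = a.0 ⊢ =a=> n4
  n4 = 0 ⊢ deadlocked
Coarsest stable partition (strong bisimilarity classes):
  B0 = {m0, n0}
  B1 = {m1, n1}
  B2 = {m3, n3}
  B3 = {m2, m4, n2, n4}
m0 ∈ B0, n0 ∈ B0 → same block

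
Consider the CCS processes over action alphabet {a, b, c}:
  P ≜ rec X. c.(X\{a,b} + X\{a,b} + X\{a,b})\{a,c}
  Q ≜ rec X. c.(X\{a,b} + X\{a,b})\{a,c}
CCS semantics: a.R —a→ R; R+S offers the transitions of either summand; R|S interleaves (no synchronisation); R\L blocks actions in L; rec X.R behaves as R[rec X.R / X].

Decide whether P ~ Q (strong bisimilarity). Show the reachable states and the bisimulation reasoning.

LTS(P): 2 reachable states
  p0 = rec X. c.(X\{a,b} + X\{a,b} + X\{a,b})\{a,c} has moves —c→ p1
  p1 = ((rec X. c.(X\{a,b} + X\{a,b} + X\{a,b})\{a,c})\{a,b} + (rec X. c.(X\{a,b} + X\{a,b} + X\{a,b})\{a,c})\{a,b} + (rec X. c.(X\{a,b} + X\{a,b} + X\{a,b})\{a,c})\{a,b})\{a,c} has moves stopped
LTS(Q): 2 reachable states
  q0 = rec X. c.(X\{a,b} + X\{a,b})\{a,c} has moves —c→ q1
  q1 = ((rec X. c.(X\{a,b} + X\{a,b})\{a,c})\{a,b} + (rec X. c.(X\{a,b} + X\{a,b})\{a,c})\{a,b})\{a,c} has moves stopped
Bisimilarity quotient blocks:
  B0 = {p0, q0}
  B1 = {p1, q1}
p0 ∈ B0, q0 ∈ B0 → same block

P ~ Q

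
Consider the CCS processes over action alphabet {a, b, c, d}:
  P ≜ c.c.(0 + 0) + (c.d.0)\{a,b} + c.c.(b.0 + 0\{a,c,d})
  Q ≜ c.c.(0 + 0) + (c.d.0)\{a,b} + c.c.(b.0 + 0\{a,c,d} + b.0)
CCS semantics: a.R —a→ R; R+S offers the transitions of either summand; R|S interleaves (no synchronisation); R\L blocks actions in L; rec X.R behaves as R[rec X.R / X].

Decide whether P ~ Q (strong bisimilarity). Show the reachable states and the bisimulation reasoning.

Reachable graph of P (8 states):
  s0 = c.c.(0 + 0) + (c.d.0)\{a,b} + c.c.(b.0 + 0\{a,c,d}) ⊢ =c=> s1, =c=> s2, =c=> s3
  s1 = (d.0)\{a,b} ⊢ =d=> s4
  s2 = c.(0 + 0) ⊢ =c=> s5
  s3 = c.(b.0 + 0\{a,c,d}) ⊢ =c=> s6
  s4 = 0\{a,b} ⊢ ·
  s5 = 0 + 0 ⊢ ·
  s6 = b.0 + 0\{a,c,d} ⊢ =b=> s7
  s7 = 0 ⊢ ·
Reachable graph of Q (8 states):
  t0 = c.c.(0 + 0) + (c.d.0)\{a,b} + c.c.(b.0 + 0\{a,c,d} + b.0) ⊢ =c=> t1, =c=> t2, =c=> t3
  t1 = (d.0)\{a,b} ⊢ =d=> t4
  t2 = c.(0 + 0) ⊢ =c=> t5
  t3 = c.(b.0 + 0\{a,c,d} + b.0) ⊢ =c=> t6
  t4 = 0\{a,b} ⊢ ·
  t5 = 0 + 0 ⊢ ·
  t6 = b.0 + 0\{a,c,d} + b.0 ⊢ =b=> t7
  t7 = 0 ⊢ ·
Coarsest stable partition (strong bisimilarity classes):
  B0 = {s0, t0}
  B1 = {s3, t3}
  B2 = {s6, t6}
  B3 = {s4, s5, s7, t4, t5, t7}
  B4 = {s1, t1}
  B5 = {s2, t2}
s0 ∈ B0, t0 ∈ B0 → same block

bisimilar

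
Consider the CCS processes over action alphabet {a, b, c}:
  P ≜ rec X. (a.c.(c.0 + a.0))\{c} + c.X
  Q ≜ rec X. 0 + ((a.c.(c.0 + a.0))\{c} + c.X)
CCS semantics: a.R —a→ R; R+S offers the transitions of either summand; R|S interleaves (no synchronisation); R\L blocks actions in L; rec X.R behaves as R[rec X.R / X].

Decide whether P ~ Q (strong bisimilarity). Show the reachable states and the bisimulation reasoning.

Reachable graph of P (2 states):
  s0 = rec X. (a.c.(c.0 + a.0))\{c} + c.X → --a--▸ s1, --c--▸ s0
  s1 = (c.(c.0 + a.0))\{c} → stopped
Reachable graph of Q (2 states):
  t0 = rec X. 0 + ((a.c.(c.0 + a.0))\{c} + c.X) → --a--▸ t1, --c--▸ t0
  t1 = (c.(c.0 + a.0))\{c} → stopped
Partition-refinement fixed point:
  B0 = {s0, t0}
  B1 = {s1, t1}
s0 ∈ B0, t0 ∈ B0 → same block

P ~ Q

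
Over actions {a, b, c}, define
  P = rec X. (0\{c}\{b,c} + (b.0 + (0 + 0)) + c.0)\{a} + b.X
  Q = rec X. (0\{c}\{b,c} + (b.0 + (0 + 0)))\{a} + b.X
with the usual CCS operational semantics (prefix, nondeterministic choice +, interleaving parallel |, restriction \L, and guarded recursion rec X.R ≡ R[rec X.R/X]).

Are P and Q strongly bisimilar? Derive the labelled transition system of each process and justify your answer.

NO

LTS(P): 2 reachable states
  u0 = rec X. (0\{c}\{b,c} + (b.0 + (0 + 0)) + c.0)\{a} + b.X → -b-> u0, -b-> u1, -c-> u1
  u1 = 0\{a} → ·
LTS(Q): 2 reachable states
  v0 = rec X. (0\{c}\{b,c} + (b.0 + (0 + 0)))\{a} + b.X → -b-> v0, -b-> v1
  v1 = 0\{a} → ·
Bisimilarity quotient blocks:
  B0 = {u0}
  B1 = {u1, v1}
  B2 = {v0}
u0 ∈ B0, v0 ∈ B2 → different blocks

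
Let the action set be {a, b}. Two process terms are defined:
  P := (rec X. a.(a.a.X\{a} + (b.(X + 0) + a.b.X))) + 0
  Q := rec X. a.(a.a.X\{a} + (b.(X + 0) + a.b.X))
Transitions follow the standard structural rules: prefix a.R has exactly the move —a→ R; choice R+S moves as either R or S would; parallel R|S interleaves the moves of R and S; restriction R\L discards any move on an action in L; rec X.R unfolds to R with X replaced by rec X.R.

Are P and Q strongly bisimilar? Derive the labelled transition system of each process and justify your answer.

P's transition system — 6 states:
  u0 = (rec X. a.(a.a.X\{a} + (b.(X + 0) + a.b.X))) + 0 :: -a-> u1
  u1 = a.a.(rec X. a.(a.a.X\{a} + (b.(X + 0) + a.b.X)))\{a} + (b.((rec X. a.(a.a.X\{a} + (b.(X + 0) + a.b.X))) + 0) + a.b.(rec X. a.(a.a.X\{a} + (b.(X + 0) + a.b.X)))) :: -a-> u2, -a-> u3, -b-> u0
  u2 = a.(rec X. a.(a.a.X\{a} + (b.(X + 0) + a.b.X)))\{a} :: -a-> u4
  u3 = b.(rec X. a.(a.a.X\{a} + (b.(X + 0) + a.b.X))) :: -b-> u5
  u4 = (rec X. a.(a.a.X\{a} + (b.(X + 0) + a.b.X)))\{a} :: ·
  u5 = rec X. a.(a.a.X\{a} + (b.(X + 0) + a.b.X)) :: -a-> u1
Q's transition system — 6 states:
  v0 = rec X. a.(a.a.X\{a} + (b.(X + 0) + a.b.X)) :: -a-> v1
  v1 = a.a.(rec X. a.(a.a.X\{a} + (b.(X + 0) + a.b.X)))\{a} + (b.((rec X. a.(a.a.X\{a} + (b.(X + 0) + a.b.X))) + 0) + a.b.(rec X. a.(a.a.X\{a} + (b.(X + 0) + a.b.X)))) :: -a-> v2, -a-> v3, -b-> v4
  v2 = a.(rec X. a.(a.a.X\{a} + (b.(X + 0) + a.b.X)))\{a} :: -a-> v5
  v3 = b.(rec X. a.(a.a.X\{a} + (b.(X + 0) + a.b.X))) :: -b-> v0
  v4 = (rec X. a.(a.a.X\{a} + (b.(X + 0) + a.b.X))) + 0 :: -a-> v1
  v5 = (rec X. a.(a.a.X\{a} + (b.(X + 0) + a.b.X)))\{a} :: ·
Bisimilarity quotient blocks:
  B0 = {u0, u5, v0, v4}
  B1 = {u1, v1}
  B2 = {u2, v2}
  B3 = {u4, v5}
  B4 = {u3, v3}
u0 ∈ B0, v0 ∈ B0 → same block

YES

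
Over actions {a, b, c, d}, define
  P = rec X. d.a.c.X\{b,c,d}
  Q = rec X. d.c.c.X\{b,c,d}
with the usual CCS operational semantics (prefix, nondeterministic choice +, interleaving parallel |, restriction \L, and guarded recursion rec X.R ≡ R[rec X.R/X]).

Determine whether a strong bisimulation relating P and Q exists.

P ≁ Q

Reachable graph of P (4 states):
  s0 = rec X. d.a.c.X\{b,c,d} has moves =d=> s1
  s1 = a.c.(rec X. d.a.c.X\{b,c,d})\{b,c,d} has moves =a=> s2
  s2 = c.(rec X. d.a.c.X\{b,c,d})\{b,c,d} has moves =c=> s3
  s3 = (rec X. d.a.c.X\{b,c,d})\{b,c,d} has moves stopped
Reachable graph of Q (4 states):
  t0 = rec X. d.c.c.X\{b,c,d} has moves =d=> t1
  t1 = c.c.(rec X. d.c.c.X\{b,c,d})\{b,c,d} has moves =c=> t2
  t2 = c.(rec X. d.c.c.X\{b,c,d})\{b,c,d} has moves =c=> t3
  t3 = (rec X. d.c.c.X\{b,c,d})\{b,c,d} has moves stopped
Coarsest stable partition (strong bisimilarity classes):
  B0 = {s0}
  B1 = {s1}
  B2 = {s2, t2}
  B3 = {s3, t3}
  B4 = {t0}
  B5 = {t1}
s0 ∈ B0, t0 ∈ B4 → different blocks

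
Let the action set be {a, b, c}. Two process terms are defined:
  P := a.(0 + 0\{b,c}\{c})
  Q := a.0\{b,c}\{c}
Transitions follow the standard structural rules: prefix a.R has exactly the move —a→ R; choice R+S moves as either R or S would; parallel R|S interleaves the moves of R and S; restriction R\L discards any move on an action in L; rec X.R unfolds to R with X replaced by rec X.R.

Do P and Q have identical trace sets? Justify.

YES

Reachable graph of P (2 states):
  u0 = a.(0 + 0\{b,c}\{c}) has moves ··a··> u1
  u1 = 0 + 0\{b,c}\{c} has moves stopped
Reachable graph of Q (2 states):
  v0 = a.0\{b,c}\{c} has moves ··a··> v1
  v1 = 0\{b,c}\{c} has moves stopped
Bisimilarity quotient blocks:
  B0 = {u0, v0}
  B1 = {u1, v1}
u0 ∈ B0, v0 ∈ B0 → same block
Bisimilar ⇒ trace-equivalent.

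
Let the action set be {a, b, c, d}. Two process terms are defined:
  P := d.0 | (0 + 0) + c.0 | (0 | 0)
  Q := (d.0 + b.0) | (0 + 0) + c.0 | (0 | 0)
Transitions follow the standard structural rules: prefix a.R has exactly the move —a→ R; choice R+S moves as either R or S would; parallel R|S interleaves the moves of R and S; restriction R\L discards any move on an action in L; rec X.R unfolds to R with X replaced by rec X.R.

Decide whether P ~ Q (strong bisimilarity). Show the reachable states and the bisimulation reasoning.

P's transition system — 3 states:
  m0 = d.0 | (0 + 0) + c.0 | (0 | 0) | =c=> m1, =d=> m2
  m1 = 0 | (0 | 0) | deadlocked
  m2 = 0 | (0 + 0) | deadlocked
Q's transition system — 3 states:
  n0 = (d.0 + b.0) | (0 + 0) + c.0 | (0 | 0) | =b=> n1, =c=> n2, =d=> n1
  n1 = 0 | (0 + 0) | deadlocked
  n2 = 0 | (0 | 0) | deadlocked
Bisimilarity quotient blocks:
  B0 = {m0}
  B1 = {m1, m2, n1, n2}
  B2 = {n0}
m0 ∈ B0, n0 ∈ B2 → different blocks

not bisimilar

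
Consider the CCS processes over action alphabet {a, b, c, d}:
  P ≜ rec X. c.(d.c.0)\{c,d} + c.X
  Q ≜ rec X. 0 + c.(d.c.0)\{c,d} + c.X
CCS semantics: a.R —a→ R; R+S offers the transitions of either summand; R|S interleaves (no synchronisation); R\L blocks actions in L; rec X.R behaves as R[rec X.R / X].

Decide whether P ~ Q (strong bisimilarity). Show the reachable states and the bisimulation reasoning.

bisimilar

Reachable graph of P (2 states):
  p0 = rec X. c.(d.c.0)\{c,d} + c.X | —c→ p0, —c→ p1
  p1 = (d.c.0)\{c,d} | deadlocked
Reachable graph of Q (2 states):
  q0 = rec X. 0 + c.(d.c.0)\{c,d} + c.X | —c→ q0, —c→ q1
  q1 = (d.c.0)\{c,d} | deadlocked
Bisimilarity quotient blocks:
  B0 = {p0, q0}
  B1 = {p1, q1}
p0 ∈ B0, q0 ∈ B0 → same block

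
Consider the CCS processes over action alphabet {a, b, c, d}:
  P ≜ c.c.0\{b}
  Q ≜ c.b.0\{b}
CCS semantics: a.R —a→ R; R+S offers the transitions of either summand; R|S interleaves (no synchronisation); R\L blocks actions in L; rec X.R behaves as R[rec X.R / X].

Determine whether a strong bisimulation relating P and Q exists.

not bisimilar

Reachable graph of P (3 states):
  s0 = c.c.0\{b} has moves ··c··> s1
  s1 = c.0\{b} has moves ··c··> s2
  s2 = 0\{b} has moves ∅
Reachable graph of Q (3 states):
  t0 = c.b.0\{b} has moves ··c··> t1
  t1 = b.0\{b} has moves ··b··> t2
  t2 = 0\{b} has moves ∅
Coarsest stable partition (strong bisimilarity classes):
  B0 = {s0}
  B1 = {s1}
  B2 = {s2, t2}
  B3 = {t0}
  B4 = {t1}
s0 ∈ B0, t0 ∈ B3 → different blocks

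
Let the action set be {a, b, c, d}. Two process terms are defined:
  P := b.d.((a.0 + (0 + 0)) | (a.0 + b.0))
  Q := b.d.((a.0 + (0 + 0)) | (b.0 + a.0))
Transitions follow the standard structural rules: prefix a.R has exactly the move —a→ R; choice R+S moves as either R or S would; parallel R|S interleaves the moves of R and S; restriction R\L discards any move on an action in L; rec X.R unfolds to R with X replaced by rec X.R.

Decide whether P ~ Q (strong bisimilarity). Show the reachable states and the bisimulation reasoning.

P's transition system — 6 states:
  p0 = b.d.((a.0 + (0 + 0)) | (a.0 + b.0)) → ··b··> p1
  p1 = d.((a.0 + (0 + 0)) | (a.0 + b.0)) → ··d··> p2
  p2 = (a.0 + (0 + 0)) | (a.0 + b.0) → ··a··> p3, ··a··> p4, ··b··> p3
  p3 = (a.0 + (0 + 0)) | 0 → ··a··> p5
  p4 = 0 | (a.0 + b.0) → ··a··> p5, ··b··> p5
  p5 = 0 | 0 → ·
Q's transition system — 6 states:
  q0 = b.d.((a.0 + (0 + 0)) | (b.0 + a.0)) → ··b··> q1
  q1 = d.((a.0 + (0 + 0)) | (b.0 + a.0)) → ··d··> q2
  q2 = (a.0 + (0 + 0)) | (b.0 + a.0) → ··a··> q3, ··a··> q4, ··b··> q3
  q3 = (a.0 + (0 + 0)) | 0 → ··a··> q5
  q4 = 0 | (b.0 + a.0) → ··a··> q5, ··b··> q5
  q5 = 0 | 0 → ·
Partition-refinement fixed point:
  B0 = {p0, q0}
  B1 = {p1, q1}
  B2 = {p2, q2}
  B3 = {p3, q3}
  B4 = {p5, q5}
  B5 = {p4, q4}
p0 ∈ B0, q0 ∈ B0 → same block

P ~ Q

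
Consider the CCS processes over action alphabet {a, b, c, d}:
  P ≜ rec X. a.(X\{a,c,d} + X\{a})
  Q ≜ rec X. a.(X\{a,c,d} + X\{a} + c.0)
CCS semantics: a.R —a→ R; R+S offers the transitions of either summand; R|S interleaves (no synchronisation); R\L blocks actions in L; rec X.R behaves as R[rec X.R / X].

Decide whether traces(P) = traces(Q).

traces(P) ≠ traces(Q) — witness ⟨ac⟩

P's transition system — 2 states:
  s0 = rec X. a.(X\{a,c,d} + X\{a}) ⊢ --a--▸ s1
  s1 = (rec X. a.(X\{a,c,d} + X\{a}))\{a,c,d} + (rec X. a.(X\{a,c,d} + X\{a}))\{a} ⊢ ·
Q's transition system — 3 states:
  t0 = rec X. a.(X\{a,c,d} + X\{a} + c.0) ⊢ --a--▸ t1
  t1 = (rec X. a.(X\{a,c,d} + X\{a} + c.0))\{a,c,d} + (rec X. a.(X\{a,c,d} + X\{a} + c.0))\{a} + c.0 ⊢ --c--▸ t2
  t2 = 0 ⊢ ·
Trace ⟨ac⟩ through Q, begin at {t0}:
  after a @ step 1: {t1}
  after c @ step 2: {t2}
  Q completes σ.
Trace ⟨ac⟩ through P, begin at {s0}:
  after a @ step 1: {s1}
  after c @ step 2: ∅  — P cannot continue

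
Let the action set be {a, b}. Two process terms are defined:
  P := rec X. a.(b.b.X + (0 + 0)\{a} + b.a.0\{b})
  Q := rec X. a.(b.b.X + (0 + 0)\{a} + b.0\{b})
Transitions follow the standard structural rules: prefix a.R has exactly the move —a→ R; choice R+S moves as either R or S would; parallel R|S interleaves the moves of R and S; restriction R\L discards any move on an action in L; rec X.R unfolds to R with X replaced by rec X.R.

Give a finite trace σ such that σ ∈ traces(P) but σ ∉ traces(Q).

aba

P's transition system — 5 states:
  s0 = rec X. a.(b.b.X + (0 + 0)\{a} + b.a.0\{b}) ⊢ =a=> s1
  s1 = b.b.(rec X. a.(b.b.X + (0 + 0)\{a} + b.a.0\{b})) + (0 + 0)\{a} + b.a.0\{b} ⊢ =b=> s2, =b=> s3
  s2 = a.0\{b} ⊢ =a=> s4
  s3 = b.(rec X. a.(b.b.X + (0 + 0)\{a} + b.a.0\{b})) ⊢ =b=> s0
  s4 = 0\{b} ⊢ ∅
Q's transition system — 4 states:
  t0 = rec X. a.(b.b.X + (0 + 0)\{a} + b.0\{b}) ⊢ =a=> t1
  t1 = b.b.(rec X. a.(b.b.X + (0 + 0)\{a} + b.0\{b})) + (0 + 0)\{a} + b.0\{b} ⊢ =b=> t2, =b=> t3
  t2 = 0\{b} ⊢ ∅
  t3 = b.(rec X. a.(b.b.X + (0 + 0)\{a} + b.0\{b})) ⊢ =b=> t0
Executing aba from P (initial set {s0}):
  step 1 (a): {s1}
  step 2 (b): {s2, s3}
  step 3 (a): {s4}
  ✓ P
Executing aba from Q (initial set {t0}):
  step 1 (a): {t1}
  step 2 (b): {t2, t3}
  step 3 (a): no successor for Q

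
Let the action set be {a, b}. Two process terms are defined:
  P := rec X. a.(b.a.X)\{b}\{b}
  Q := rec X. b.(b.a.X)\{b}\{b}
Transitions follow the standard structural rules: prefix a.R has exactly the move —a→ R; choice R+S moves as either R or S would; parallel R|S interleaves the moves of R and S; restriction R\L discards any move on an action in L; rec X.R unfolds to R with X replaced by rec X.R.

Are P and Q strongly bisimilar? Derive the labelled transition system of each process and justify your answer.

LTS(P): 2 reachable states
  s0 = rec X. a.(b.a.X)\{b}\{b} → =a=> s1
  s1 = (b.a.(rec X. a.(b.a.X)\{b}\{b}))\{b}\{b} → ∅
LTS(Q): 2 reachable states
  t0 = rec X. b.(b.a.X)\{b}\{b} → =b=> t1
  t1 = (b.a.(rec X. b.(b.a.X)\{b}\{b}))\{b}\{b} → ∅
Partition-refinement fixed point:
  B0 = {s0}
  B1 = {s1, t1}
  B2 = {t0}
s0 ∈ B0, t0 ∈ B2 → different blocks

P ≁ Q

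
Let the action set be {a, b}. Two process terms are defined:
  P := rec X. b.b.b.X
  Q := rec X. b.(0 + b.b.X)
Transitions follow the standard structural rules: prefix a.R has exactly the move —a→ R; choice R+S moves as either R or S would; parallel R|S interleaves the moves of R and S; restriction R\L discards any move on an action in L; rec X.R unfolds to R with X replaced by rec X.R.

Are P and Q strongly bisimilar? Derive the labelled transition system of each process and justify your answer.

Reachable graph of P (3 states):
  s0 = rec X. b.b.b.X ⊢ —b→ s1
  s1 = b.b.(rec X. b.b.b.X) ⊢ —b→ s2
  s2 = b.(rec X. b.b.b.X) ⊢ —b→ s0
Reachable graph of Q (3 states):
  t0 = rec X. b.(0 + b.b.X) ⊢ —b→ t1
  t1 = 0 + b.b.(rec X. b.(0 + b.b.X)) ⊢ —b→ t2
  t2 = b.(rec X. b.(0 + b.b.X)) ⊢ —b→ t0
Bisimilarity quotient blocks:
  B0 = {s0, s1, s2, t0, t1, t2}
s0 ∈ B0, t0 ∈ B0 → same block

P ~ Q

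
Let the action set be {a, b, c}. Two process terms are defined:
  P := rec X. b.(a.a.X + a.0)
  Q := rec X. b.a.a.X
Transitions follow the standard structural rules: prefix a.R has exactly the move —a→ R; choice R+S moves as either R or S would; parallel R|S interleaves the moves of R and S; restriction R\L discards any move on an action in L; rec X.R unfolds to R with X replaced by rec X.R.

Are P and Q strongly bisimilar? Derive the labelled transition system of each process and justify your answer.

LTS(P): 4 reachable states
  u0 = rec X. b.(a.a.X + a.0) | =b=> u1
  u1 = a.a.(rec X. b.(a.a.X + a.0)) + a.0 | =a=> u2, =a=> u3
  u2 = 0 | (no moves)
  u3 = a.(rec X. b.(a.a.X + a.0)) | =a=> u0
LTS(Q): 3 reachable states
  v0 = rec X. b.a.a.X | =b=> v1
  v1 = a.a.(rec X. b.a.a.X) | =a=> v2
  v2 = a.(rec X. b.a.a.X) | =a=> v0
Coarsest stable partition (strong bisimilarity classes):
  B0 = {u0}
  B1 = {u1}
  B2 = {u2}
  B3 = {u3}
  B4 = {v0}
  B5 = {v1}
  B6 = {v2}
u0 ∈ B0, v0 ∈ B4 → different blocks

not bisimilar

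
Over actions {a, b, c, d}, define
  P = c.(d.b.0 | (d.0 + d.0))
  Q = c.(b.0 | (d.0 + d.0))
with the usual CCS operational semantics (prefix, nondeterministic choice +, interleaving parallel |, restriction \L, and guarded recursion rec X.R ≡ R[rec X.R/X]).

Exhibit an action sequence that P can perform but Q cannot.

Reachable graph of P (7 states):
  u0 = c.(d.b.0 | (d.0 + d.0)) has moves ··c··> u1
  u1 = d.b.0 | (d.0 + d.0) has moves ··d··> u2, ··d··> u3
  u2 = b.0 | (d.0 + d.0) has moves ··b··> u4, ··d··> u5
  u3 = d.b.0 | 0 has moves ··d··> u5
  u4 = 0 | (d.0 + d.0) has moves ··d··> u6
  u5 = b.0 | 0 has moves ··b··> u6
  u6 = 0 | 0 has moves stopped
Reachable graph of Q (5 states):
  v0 = c.(b.0 | (d.0 + d.0)) has moves ··c··> v1
  v1 = b.0 | (d.0 + d.0) has moves ··b··> v2, ··d··> v3
  v2 = 0 | (d.0 + d.0) has moves ··d··> v4
  v3 = b.0 | 0 has moves ··b··> v4
  v4 = 0 | 0 has moves stopped
Run σ = ⟨cdd⟩ on P: start {u0}
  after c @ step 1: {u1}
  after d @ step 2: {u2, u3}
  after d @ step 3: {u5}
  ✓ P
Run σ = ⟨cdd⟩ on Q: start {v0}
  after c @ step 1: {v1}
  after d @ step 2: {v3}
  after d @ step 3: ∅ (Q stuck)

cdd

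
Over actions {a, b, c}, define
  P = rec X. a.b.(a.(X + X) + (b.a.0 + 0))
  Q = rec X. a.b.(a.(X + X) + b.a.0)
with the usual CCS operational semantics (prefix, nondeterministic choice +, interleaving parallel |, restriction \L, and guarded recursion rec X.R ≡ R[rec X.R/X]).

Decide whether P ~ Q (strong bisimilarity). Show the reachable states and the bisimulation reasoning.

LTS(P): 6 reachable states
  p0 = rec X. a.b.(a.(X + X) + (b.a.0 + 0)) has moves --a--▸ p1
  p1 = b.(a.((rec X. a.b.(a.(X + X) + (b.a.0 + 0))) + (rec X. a.b.(a.(X + X) + (b.a.0 + 0)))) + (b.a.0 + 0)) has moves --b--▸ p2
  p2 = a.((rec X. a.b.(a.(X + X) + (b.a.0 + 0))) + (rec X. a.b.(a.(X + X) + (b.a.0 + 0)))) + (b.a.0 + 0) has moves --a--▸ p3, --b--▸ p4
  p3 = (rec X. a.b.(a.(X + X) + (b.a.0 + 0))) + (rec X. a.b.(a.(X + X) + (b.a.0 + 0))) has moves --a--▸ p1
  p4 = a.0 has moves --a--▸ p5
  p5 = 0 has moves ·
LTS(Q): 6 reachable states
  q0 = rec X. a.b.(a.(X + X) + b.a.0) has moves --a--▸ q1
  q1 = b.(a.((rec X. a.b.(a.(X + X) + b.a.0)) + (rec X. a.b.(a.(X + X) + b.a.0))) + b.a.0) has moves --b--▸ q2
  q2 = a.((rec X. a.b.(a.(X + X) + b.a.0)) + (rec X. a.b.(a.(X + X) + b.a.0))) + b.a.0 has moves --a--▸ q3, --b--▸ q4
  q3 = (rec X. a.b.(a.(X + X) + b.a.0)) + (rec X. a.b.(a.(X + X) + b.a.0)) has moves --a--▸ q1
  q4 = a.0 has moves --a--▸ q5
  q5 = 0 has moves ·
Partition-refinement fixed point:
  B0 = {p0, p3, q0, q3}
  B1 = {p1, q1}
  B2 = {p2, q2}
  B3 = {p4, q4}
  B4 = {p5, q5}
p0 ∈ B0, q0 ∈ B0 → same block

bisimilar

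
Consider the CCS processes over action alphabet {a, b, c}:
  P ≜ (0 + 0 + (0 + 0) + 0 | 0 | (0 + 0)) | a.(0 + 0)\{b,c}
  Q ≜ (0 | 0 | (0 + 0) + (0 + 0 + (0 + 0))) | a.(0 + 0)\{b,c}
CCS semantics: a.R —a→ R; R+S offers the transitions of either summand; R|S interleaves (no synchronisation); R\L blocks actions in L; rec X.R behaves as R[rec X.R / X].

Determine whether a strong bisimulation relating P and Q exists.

P ~ Q

Reachable graph of P (2 states):
  u0 = (0 + 0 + (0 + 0) + 0 | 0 | (0 + 0)) | a.(0 + 0)\{b,c} | -a-> u1
  u1 = (0 + 0 + (0 + 0) + 0 | 0 | (0 + 0)) | (0 + 0)\{b,c} | ·
Reachable graph of Q (2 states):
  v0 = (0 | 0 | (0 + 0) + (0 + 0 + (0 + 0))) | a.(0 + 0)\{b,c} | -a-> v1
  v1 = (0 | 0 | (0 + 0) + (0 + 0 + (0 + 0))) | (0 + 0)\{b,c} | ·
Coarsest stable partition (strong bisimilarity classes):
  B0 = {u0, v0}
  B1 = {u1, v1}
u0 ∈ B0, v0 ∈ B0 → same block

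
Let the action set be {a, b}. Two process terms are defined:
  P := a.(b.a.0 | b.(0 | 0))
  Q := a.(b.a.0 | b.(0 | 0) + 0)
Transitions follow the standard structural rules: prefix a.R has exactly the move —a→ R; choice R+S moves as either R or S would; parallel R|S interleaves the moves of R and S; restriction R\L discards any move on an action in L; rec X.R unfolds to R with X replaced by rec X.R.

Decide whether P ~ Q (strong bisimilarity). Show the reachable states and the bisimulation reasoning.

P's transition system — 7 states:
  m0 = a.(b.a.0 | b.(0 | 0)) has moves -a-> m1
  m1 = b.a.0 | b.(0 | 0) has moves -b-> m2, -b-> m3
  m2 = a.0 | b.(0 | 0) has moves -a-> m4, -b-> m5
  m3 = b.a.0 | (0 | 0) has moves -b-> m5
  m4 = 0 | b.(0 | 0) has moves -b-> m6
  m5 = a.0 | (0 | 0) has moves -a-> m6
  m6 = 0 | (0 | 0) has moves stopped
Q's transition system — 7 states:
  n0 = a.(b.a.0 | b.(0 | 0) + 0) has moves -a-> n1
  n1 = b.a.0 | b.(0 | 0) + 0 has moves -b-> n2, -b-> n3
  n2 = a.0 | b.(0 | 0) has moves -a-> n4, -b-> n5
  n3 = b.a.0 | (0 | 0) has moves -b-> n5
  n4 = 0 | b.(0 | 0) has moves -b-> n6
  n5 = a.0 | (0 | 0) has moves -a-> n6
  n6 = 0 | (0 | 0) has moves stopped
Bisimilarity quotient blocks:
  B0 = {m0, n0}
  B1 = {m1, n1}
  B2 = {m2, n2}
  B3 = {m4, n4}
  B4 = {m6, n6}
  B5 = {m5, n5}
  B6 = {m3, n3}
m0 ∈ B0, n0 ∈ B0 → same block

YES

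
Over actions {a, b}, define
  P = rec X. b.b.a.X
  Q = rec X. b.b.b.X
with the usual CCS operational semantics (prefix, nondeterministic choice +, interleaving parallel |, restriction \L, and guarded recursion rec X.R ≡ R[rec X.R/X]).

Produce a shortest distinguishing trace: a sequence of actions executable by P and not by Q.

Reachable graph of P (3 states):
  p0 = rec X. b.b.a.X → -b-> p1
  p1 = b.a.(rec X. b.b.a.X) → -b-> p2
  p2 = a.(rec X. b.b.a.X) → -a-> p0
Reachable graph of Q (3 states):
  q0 = rec X. b.b.b.X → -b-> q1
  q1 = b.b.(rec X. b.b.b.X) → -b-> q2
  q2 = b.(rec X. b.b.b.X) → -b-> q0
Run σ = ⟨bba⟩ on P: start {p0}
  [1] b ⇒ {p1}
  [2] b ⇒ {p2}
  [3] a ⇒ {p0}
  P completes σ.
Run σ = ⟨bba⟩ on Q: start {q0}
  [1] b ⇒ {q1}
  [2] b ⇒ {q2}
  [3] a ⇒ ∅ (Q stuck)

bba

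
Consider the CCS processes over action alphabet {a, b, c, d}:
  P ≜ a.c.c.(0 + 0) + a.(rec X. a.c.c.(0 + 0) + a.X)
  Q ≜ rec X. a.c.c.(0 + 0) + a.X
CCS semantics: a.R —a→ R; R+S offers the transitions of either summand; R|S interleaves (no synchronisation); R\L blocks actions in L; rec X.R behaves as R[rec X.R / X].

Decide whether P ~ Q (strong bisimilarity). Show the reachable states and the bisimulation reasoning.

LTS(P): 5 reachable states
  u0 = a.c.c.(0 + 0) + a.(rec X. a.c.c.(0 + 0) + a.X) :: -a-> u1, -a-> u2
  u1 = c.c.(0 + 0) :: -c-> u3
  u2 = rec X. a.c.c.(0 + 0) + a.X :: -a-> u1, -a-> u2
  u3 = c.(0 + 0) :: -c-> u4
  u4 = 0 + 0 :: ·
LTS(Q): 4 reachable states
  v0 = rec X. a.c.c.(0 + 0) + a.X :: -a-> v0, -a-> v1
  v1 = c.c.(0 + 0) :: -c-> v2
  v2 = c.(0 + 0) :: -c-> v3
  v3 = 0 + 0 :: ·
Partition-refinement fixed point:
  B0 = {u0, u2, v0}
  B1 = {u1, v1}
  B2 = {u3, v2}
  B3 = {u4, v3}
u0 ∈ B0, v0 ∈ B0 → same block

P ~ Q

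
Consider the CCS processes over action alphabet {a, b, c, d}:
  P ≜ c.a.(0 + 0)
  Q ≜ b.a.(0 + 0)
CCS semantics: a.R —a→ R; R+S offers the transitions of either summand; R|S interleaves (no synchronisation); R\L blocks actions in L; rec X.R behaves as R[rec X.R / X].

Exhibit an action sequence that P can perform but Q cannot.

c

P's transition system — 3 states:
  s0 = c.a.(0 + 0) :: -c-> s1
  s1 = a.(0 + 0) :: -a-> s2
  s2 = 0 + 0 :: stopped
Q's transition system — 3 states:
  t0 = b.a.(0 + 0) :: -b-> t1
  t1 = a.(0 + 0) :: -a-> t2
  t2 = 0 + 0 :: stopped
Trace ⟨c⟩ through P, begin at {s0}:
  step 1 (c): {s1}
  P completes σ.
Trace ⟨c⟩ through Q, begin at {t0}:
  step 1 (c): no successor for Q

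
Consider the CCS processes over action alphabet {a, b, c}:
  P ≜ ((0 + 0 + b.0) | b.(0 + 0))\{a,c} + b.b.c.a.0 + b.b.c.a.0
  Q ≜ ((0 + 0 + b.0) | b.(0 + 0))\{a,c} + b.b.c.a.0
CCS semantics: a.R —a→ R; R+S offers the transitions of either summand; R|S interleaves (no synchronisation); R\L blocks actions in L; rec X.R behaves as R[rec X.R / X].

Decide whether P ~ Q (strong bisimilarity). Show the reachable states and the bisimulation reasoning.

LTS(P): 8 reachable states
  m0 = ((0 + 0 + b.0) | b.(0 + 0))\{a,c} + b.b.c.a.0 + b.b.c.a.0 → --b--▸ m1, --b--▸ m2, --b--▸ m3
  m1 = ((0 + 0 + b.0) | (0 + 0))\{a,c} → --b--▸ m4
  m2 = (0 | b.(0 + 0))\{a,c} → --b--▸ m4
  m3 = b.c.a.0 → --b--▸ m5
  m4 = (0 | (0 + 0))\{a,c} → deadlocked
  m5 = c.a.0 → --c--▸ m6
  m6 = a.0 → --a--▸ m7
  m7 = 0 → deadlocked
LTS(Q): 8 reachable states
  n0 = ((0 + 0 + b.0) | b.(0 + 0))\{a,c} + b.b.c.a.0 → --b--▸ n1, --b--▸ n2, --b--▸ n3
  n1 = ((0 + 0 + b.0) | (0 + 0))\{a,c} → --b--▸ n4
  n2 = (0 | b.(0 + 0))\{a,c} → --b--▸ n4
  n3 = b.c.a.0 → --b--▸ n5
  n4 = (0 | (0 + 0))\{a,c} → deadlocked
  n5 = c.a.0 → --c--▸ n6
  n6 = a.0 → --a--▸ n7
  n7 = 0 → deadlocked
Bisimilarity quotient blocks:
  B0 = {m0, n0}
  B1 = {m3, n3}
  B2 = {m5, n5}
  B3 = {m6, n6}
  B4 = {m4, m7, n4, n7}
  B5 = {m1, m2, n1, n2}
m0 ∈ B0, n0 ∈ B0 → same block

P ~ Q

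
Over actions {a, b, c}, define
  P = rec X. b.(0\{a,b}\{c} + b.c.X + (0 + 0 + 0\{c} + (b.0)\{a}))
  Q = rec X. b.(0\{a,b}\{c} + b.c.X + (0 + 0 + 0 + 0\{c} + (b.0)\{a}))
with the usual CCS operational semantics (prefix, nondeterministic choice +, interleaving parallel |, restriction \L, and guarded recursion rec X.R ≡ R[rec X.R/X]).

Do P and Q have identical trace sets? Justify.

LTS(P): 4 reachable states
  m0 = rec X. b.(0\{a,b}\{c} + b.c.X + (0 + 0 + 0\{c} + (b.0)\{a})) | -b-> m1
  m1 = 0\{a,b}\{c} + b.c.(rec X. b.(0\{a,b}\{c} + b.c.X + (0 + 0 + 0\{c} + (b.0)\{a}))) + (0 + 0 + 0\{c} + (b.0)\{a}) | -b-> m2, -b-> m3
  m2 = 0\{a} | ·
  m3 = c.(rec X. b.(0\{a,b}\{c} + b.c.X + (0 + 0 + 0\{c} + (b.0)\{a}))) | -c-> m0
LTS(Q): 4 reachable states
  n0 = rec X. b.(0\{a,b}\{c} + b.c.X + (0 + 0 + 0 + 0\{c} + (b.0)\{a})) | -b-> n1
  n1 = 0\{a,b}\{c} + b.c.(rec X. b.(0\{a,b}\{c} + b.c.X + (0 + 0 + 0 + 0\{c} + (b.0)\{a}))) + (0 + 0 + 0 + 0\{c} + (b.0)\{a}) | -b-> n2, -b-> n3
  n2 = 0\{a} | ·
  n3 = c.(rec X. b.(0\{a,b}\{c} + b.c.X + (0 + 0 + 0 + 0\{c} + (b.0)\{a}))) | -c-> n0
Partition-refinement fixed point:
  B0 = {m0, n0}
  B1 = {m1, n1}
  B2 = {m2, n2}
  B3 = {m3, n3}
m0 ∈ B0, n0 ∈ B0 → same block
Bisimilar ⇒ trace-equivalent.

traces(P) = traces(Q)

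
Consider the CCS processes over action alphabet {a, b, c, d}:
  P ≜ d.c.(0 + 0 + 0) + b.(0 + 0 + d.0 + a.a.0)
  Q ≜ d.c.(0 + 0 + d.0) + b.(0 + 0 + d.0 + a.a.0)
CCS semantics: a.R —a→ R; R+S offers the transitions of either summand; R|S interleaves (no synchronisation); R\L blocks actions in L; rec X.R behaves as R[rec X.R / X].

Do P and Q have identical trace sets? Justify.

trace-distinct — witness ⟨dcd⟩

Reachable graph of P (6 states):
  m0 = d.c.(0 + 0 + 0) + b.(0 + 0 + d.0 + a.a.0) has moves ··b··> m1, ··d··> m2
  m1 = 0 + 0 + d.0 + a.a.0 has moves ··a··> m3, ··d··> m4
  m2 = c.(0 + 0 + 0) has moves ··c··> m5
  m3 = a.0 has moves ··a··> m4
  m4 = 0 has moves ·
  m5 = 0 + 0 + 0 has moves ·
Reachable graph of Q (6 states):
  n0 = d.c.(0 + 0 + d.0) + b.(0 + 0 + d.0 + a.a.0) has moves ··b··> n1, ··d··> n2
  n1 = 0 + 0 + d.0 + a.a.0 has moves ··a··> n3, ··d··> n4
  n2 = c.(0 + 0 + d.0) has moves ··c··> n5
  n3 = a.0 has moves ··a··> n4
  n4 = 0 has moves ·
  n5 = 0 + 0 + d.0 has moves ··d··> n4
Run σ = ⟨dcd⟩ on Q: start {n0}
  after d @ step 1: {n2}
  after c @ step 2: {n5}
  after d @ step 3: {n4}
  ✓ Q
Run σ = ⟨dcd⟩ on P: start {m0}
  after d @ step 1: {m2}
  after c @ step 2: {m5}
  after d @ step 3: ∅ (P stuck)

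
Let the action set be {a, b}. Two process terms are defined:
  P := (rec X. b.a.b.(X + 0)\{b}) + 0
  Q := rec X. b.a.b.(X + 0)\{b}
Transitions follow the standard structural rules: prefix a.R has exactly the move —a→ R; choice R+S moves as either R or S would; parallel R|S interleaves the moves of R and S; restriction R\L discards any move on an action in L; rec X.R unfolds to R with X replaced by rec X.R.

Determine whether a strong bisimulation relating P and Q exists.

LTS(P): 4 reachable states
  p0 = (rec X. b.a.b.(X + 0)\{b}) + 0 :: -b-> p1
  p1 = a.b.((rec X. b.a.b.(X + 0)\{b}) + 0)\{b} :: -a-> p2
  p2 = b.((rec X. b.a.b.(X + 0)\{b}) + 0)\{b} :: -b-> p3
  p3 = ((rec X. b.a.b.(X + 0)\{b}) + 0)\{b} :: (no moves)
LTS(Q): 4 reachable states
  q0 = rec X. b.a.b.(X + 0)\{b} :: -b-> q1
  q1 = a.b.((rec X. b.a.b.(X + 0)\{b}) + 0)\{b} :: -a-> q2
  q2 = b.((rec X. b.a.b.(X + 0)\{b}) + 0)\{b} :: -b-> q3
  q3 = ((rec X. b.a.b.(X + 0)\{b}) + 0)\{b} :: (no moves)
Partition-refinement fixed point:
  B0 = {p0, q0}
  B1 = {p1, q1}
  B2 = {p2, q2}
  B3 = {p3, q3}
p0 ∈ B0, q0 ∈ B0 → same block

P ~ Q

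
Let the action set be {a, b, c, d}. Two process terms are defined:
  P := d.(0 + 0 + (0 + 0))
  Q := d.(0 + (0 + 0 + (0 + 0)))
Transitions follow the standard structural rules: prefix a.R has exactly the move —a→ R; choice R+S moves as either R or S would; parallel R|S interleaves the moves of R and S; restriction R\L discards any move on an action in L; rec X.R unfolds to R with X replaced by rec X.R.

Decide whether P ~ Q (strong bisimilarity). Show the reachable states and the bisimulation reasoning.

P ~ Q

Reachable graph of P (2 states):
  m0 = d.(0 + 0 + (0 + 0)) ⊢ -d-> m1
  m1 = 0 + 0 + (0 + 0) ⊢ stopped
Reachable graph of Q (2 states):
  n0 = d.(0 + (0 + 0 + (0 + 0))) ⊢ -d-> n1
  n1 = 0 + (0 + 0 + (0 + 0)) ⊢ stopped
Bisimilarity quotient blocks:
  B0 = {m0, n0}
  B1 = {m1, n1}
m0 ∈ B0, n0 ∈ B0 → same block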